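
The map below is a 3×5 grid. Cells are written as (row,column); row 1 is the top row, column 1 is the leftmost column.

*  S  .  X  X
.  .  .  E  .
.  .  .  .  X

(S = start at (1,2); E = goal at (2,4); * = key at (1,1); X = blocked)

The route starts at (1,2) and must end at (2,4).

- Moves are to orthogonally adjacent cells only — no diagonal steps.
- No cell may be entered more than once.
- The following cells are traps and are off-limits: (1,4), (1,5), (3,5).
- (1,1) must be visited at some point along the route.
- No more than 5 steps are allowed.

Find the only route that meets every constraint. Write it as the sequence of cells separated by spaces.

The budget equals the shortest possible length, so every move has to be on a shortest route through the required cells.
Route from (1,2): left 1 to (1,1), down 1 to (2,1), right 3 to (2,4) — 5 moves in all.
Check: all required cells visited; 5 ≤ 5 moves.

(1,2) (1,1) (2,1) (2,2) (2,3) (2,4)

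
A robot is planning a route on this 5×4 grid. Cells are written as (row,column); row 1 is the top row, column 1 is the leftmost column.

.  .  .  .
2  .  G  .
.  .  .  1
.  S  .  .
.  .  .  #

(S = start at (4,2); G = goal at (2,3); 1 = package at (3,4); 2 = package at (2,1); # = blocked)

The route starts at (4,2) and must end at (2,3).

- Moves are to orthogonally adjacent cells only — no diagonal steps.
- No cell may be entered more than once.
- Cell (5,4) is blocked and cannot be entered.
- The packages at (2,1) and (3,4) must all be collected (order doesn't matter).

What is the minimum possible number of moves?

9

Any route passes through (2,1) and (3,4) in some order between (4,2) and (2,3). Summing Manhattan distances along each leg and taking the cheapest ordering ((4,2) → (3,4) → (2,1) → (2,3)) gives a lower bound of 3 + 4 + 2 = 9 moves.
A route of 9 moves achieves this: (4,2) → (4,1) → (3,1) → (2,1) → (2,2) → (3,2) → (3,3) → (3,4) → (2,4) → (2,3).
Since 9 matches the lower bound, it is optimal.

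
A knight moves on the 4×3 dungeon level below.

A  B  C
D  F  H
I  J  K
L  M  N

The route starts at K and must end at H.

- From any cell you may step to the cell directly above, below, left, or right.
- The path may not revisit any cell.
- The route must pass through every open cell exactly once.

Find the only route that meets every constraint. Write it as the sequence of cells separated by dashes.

K - N - M - L - I - J - F - D - A - B - C - H

Need to visit all 12 open cells exactly once, starting at K and ending at H.
Route from K: down 1 to N, left 2 to L, up 1 to I, right 1 to J, up 1 to F, left 1 to D, up 1 to A, right 2 to C, down 1 to H — 11 moves in all.
Check: all 12 open cells covered.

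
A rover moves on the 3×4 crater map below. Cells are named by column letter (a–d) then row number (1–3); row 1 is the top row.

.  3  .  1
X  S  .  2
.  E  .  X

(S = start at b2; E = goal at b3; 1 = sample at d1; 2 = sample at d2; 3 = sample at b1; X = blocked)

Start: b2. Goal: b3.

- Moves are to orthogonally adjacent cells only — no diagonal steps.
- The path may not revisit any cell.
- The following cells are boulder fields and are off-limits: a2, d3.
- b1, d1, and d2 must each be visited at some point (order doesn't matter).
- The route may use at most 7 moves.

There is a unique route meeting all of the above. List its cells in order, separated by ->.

b2 -> b1 -> c1 -> d1 -> d2 -> c2 -> c3 -> b3

The 7-move cap with required stops at b1, d1, d2 leaves no slack for detours.
Route from b2: up 1 to b1, right 2 to d1, down 1 to d2, left 1 to c2, down 1 to c3, left 1 to b3 — 7 moves in all.
Check: all required cells visited; 7 ≤ 7 moves.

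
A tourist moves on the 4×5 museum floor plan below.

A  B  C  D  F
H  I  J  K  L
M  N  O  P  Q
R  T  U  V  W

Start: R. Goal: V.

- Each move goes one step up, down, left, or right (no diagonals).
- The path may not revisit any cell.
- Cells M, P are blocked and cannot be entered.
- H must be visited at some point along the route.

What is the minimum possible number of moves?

Any route passes through H somewhere between R and V. Summing Manhattan distances along the two legs (R → H → V) gives a lower bound of 2 + 5 = 7 moves.
That bound ignores the blocked cells. Measuring each leg by the fewest moves that actually steer around them (R→H: 4; H→V: 5) raises the lower bound to 9.
The shortest route satisfying every rule uses 11 moves: R → T → N → I → H → A → B → C → J → O → U → V.
The bound of 9 isn't tight here; checking systematically, no route of length 9 through 10 satisfies every constraint, so 11 is the minimum.

11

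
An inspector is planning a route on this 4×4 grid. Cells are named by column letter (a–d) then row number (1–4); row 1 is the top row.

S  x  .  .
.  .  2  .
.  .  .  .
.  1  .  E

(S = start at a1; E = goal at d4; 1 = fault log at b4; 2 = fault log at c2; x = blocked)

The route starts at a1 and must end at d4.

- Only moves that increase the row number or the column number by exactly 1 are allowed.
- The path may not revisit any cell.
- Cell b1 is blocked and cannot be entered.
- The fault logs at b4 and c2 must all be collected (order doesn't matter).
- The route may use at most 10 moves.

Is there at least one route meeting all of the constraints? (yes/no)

b4 is below but to the left of c2: going c2 → b4 would need a leftward move and b4 → c2 an upward move, so no right/down-only route can visit both required cells.

no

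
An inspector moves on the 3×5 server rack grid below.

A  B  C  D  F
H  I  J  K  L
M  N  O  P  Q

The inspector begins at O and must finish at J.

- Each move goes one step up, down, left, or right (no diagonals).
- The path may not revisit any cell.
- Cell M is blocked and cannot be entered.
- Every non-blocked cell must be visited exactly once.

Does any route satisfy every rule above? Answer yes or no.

One route that works: O → N → I → H → A → B → C → D → F → L → Q → P → K → J.

yes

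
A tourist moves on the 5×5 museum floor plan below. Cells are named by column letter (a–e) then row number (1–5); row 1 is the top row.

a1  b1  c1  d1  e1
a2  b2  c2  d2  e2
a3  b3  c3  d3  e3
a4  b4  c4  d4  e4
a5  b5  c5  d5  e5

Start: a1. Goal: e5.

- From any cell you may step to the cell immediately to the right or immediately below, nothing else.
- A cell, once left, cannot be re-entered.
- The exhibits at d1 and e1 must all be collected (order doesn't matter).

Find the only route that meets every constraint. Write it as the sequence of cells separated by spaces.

Moves only go right or down, so the column and row indices never decrease.
Route from a1: right 4 to e1, down 4 to e5 — 8 moves in all.
Check: all required cells visited.

a1 b1 c1 d1 e1 e2 e3 e4 e5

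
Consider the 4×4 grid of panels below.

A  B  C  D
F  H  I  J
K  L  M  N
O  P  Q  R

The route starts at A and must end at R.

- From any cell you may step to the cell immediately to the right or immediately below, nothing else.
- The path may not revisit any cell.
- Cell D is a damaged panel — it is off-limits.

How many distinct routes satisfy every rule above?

A right/down-only route from A to R makes exactly 3 down-moves and 3 right-moves in some order.
With no other constraints that would be C(6,3) = 20 routes.
Subtract routes through each blocked cell (inclusion–exclusion for overlaps): − through D: 1 → 19.
That gives 19 routes.

19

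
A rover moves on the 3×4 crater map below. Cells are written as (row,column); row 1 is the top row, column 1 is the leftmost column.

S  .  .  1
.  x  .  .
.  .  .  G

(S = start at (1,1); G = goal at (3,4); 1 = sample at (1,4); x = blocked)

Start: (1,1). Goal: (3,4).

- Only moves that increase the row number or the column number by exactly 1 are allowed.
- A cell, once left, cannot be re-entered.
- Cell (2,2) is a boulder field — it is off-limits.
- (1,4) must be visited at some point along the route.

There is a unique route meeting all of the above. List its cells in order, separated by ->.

Moves only go right or down, so the column and row indices never decrease.
Route from (1,1): 3× right (reaching (1,4)), 2× down (reaching (3,4)) — 5 moves in all.
Check: all required cells visited.

(1,1) -> (1,2) -> (1,3) -> (1,4) -> (2,4) -> (3,4)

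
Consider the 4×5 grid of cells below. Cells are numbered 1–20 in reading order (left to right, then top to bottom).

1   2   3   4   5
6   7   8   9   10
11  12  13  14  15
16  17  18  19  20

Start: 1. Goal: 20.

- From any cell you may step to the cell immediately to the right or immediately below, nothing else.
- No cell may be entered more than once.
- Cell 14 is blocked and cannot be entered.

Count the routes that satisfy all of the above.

A right/down-only route from 1 to 20 makes exactly 3 down-moves and 4 right-moves in some order.
With no other constraints that would be C(7,3) = 35 routes.
Subtract routes through each blocked cell (inclusion–exclusion for overlaps): − through 14: 20 → 15.
That gives 15 routes.

15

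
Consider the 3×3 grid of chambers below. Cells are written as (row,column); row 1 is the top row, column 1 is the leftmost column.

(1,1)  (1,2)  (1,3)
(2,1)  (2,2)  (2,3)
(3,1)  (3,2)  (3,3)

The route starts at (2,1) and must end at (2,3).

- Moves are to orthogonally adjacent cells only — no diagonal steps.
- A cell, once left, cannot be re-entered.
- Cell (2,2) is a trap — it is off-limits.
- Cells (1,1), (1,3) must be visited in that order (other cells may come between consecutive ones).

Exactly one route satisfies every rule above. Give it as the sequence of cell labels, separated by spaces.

(2,1) (1,1) (1,2) (1,3) (2,3)

The waypoints must appear in the order (1,1), (1,3), with no cell reused.
Route from (2,1): up 1 to (1,1), right 2 to (1,3), down 1 to (2,3) — 4 moves in all.
Check: order respected ((1,1) at step 1, (1,3) at step 3).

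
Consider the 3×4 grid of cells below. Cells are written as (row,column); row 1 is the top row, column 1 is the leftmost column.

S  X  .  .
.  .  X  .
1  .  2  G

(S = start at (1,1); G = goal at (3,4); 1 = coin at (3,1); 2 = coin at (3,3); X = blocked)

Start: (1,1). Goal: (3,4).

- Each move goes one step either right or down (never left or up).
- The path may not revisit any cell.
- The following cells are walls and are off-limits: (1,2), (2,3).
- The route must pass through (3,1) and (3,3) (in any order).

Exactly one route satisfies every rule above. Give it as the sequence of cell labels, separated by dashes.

Moves only go right or down, so the column and row indices never decrease.
Route from (1,1): 2× down (reaching (3,1)), 3× right (reaching (3,4)) — 5 moves in all.
Check: all required cells visited.

(1,1) - (2,1) - (3,1) - (3,2) - (3,3) - (3,4)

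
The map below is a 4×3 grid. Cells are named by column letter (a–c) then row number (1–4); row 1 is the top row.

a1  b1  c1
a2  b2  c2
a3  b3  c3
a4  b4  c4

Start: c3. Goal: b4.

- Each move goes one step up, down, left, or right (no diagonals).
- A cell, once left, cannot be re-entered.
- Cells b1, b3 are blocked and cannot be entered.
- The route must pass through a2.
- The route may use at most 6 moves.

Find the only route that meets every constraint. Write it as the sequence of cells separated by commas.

c3, c2, b2, a2, a3, a4, b4

The budget equals the shortest possible length, so every move has to be on a shortest route through the required cells.
Route from c3: up to c2, 2× left (reaching a2), 2× down (reaching a4), right to b4 — 6 moves in all.
Check: all required cells visited; 6 ≤ 6 moves.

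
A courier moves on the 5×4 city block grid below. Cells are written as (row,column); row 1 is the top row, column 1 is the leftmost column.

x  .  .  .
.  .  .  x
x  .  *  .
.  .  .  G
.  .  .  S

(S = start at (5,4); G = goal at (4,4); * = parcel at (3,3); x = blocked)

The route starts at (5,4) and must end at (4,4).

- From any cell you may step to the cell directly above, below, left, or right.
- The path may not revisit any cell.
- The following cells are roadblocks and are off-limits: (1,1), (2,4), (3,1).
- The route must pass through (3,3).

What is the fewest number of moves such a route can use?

Any route passes through (3,3) somewhere between (5,4) and (4,4). Summing Manhattan distances along the two legs ((5,4) → (3,3) → (4,4)) gives a lower bound of 3 + 2 = 5 moves.
A route of 5 moves achieves this: (5,4) → (5,3) → (4,3) → (3,3) → (3,4) → (4,4).
Since 5 matches the lower bound, it is optimal.

5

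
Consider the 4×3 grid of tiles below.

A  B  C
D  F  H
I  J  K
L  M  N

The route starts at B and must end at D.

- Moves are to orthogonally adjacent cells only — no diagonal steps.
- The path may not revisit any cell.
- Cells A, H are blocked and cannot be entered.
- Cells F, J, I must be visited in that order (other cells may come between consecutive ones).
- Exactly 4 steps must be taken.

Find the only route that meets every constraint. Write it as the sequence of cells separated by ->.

B -> F -> J -> I -> D

The waypoints must appear in the order F, J, I, with no cell reused.
Route from B: 2× down (reaching J), left to I, up to D — 4 moves in all.
Check: order respected (F at step 1, J at step 2, I at step 3); 4 moves as required.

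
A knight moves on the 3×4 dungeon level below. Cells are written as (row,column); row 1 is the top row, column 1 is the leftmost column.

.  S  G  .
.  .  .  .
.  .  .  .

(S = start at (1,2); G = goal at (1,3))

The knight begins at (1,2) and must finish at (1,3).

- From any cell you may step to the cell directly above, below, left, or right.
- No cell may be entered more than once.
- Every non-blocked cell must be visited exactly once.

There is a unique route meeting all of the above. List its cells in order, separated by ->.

Need to visit all 12 open cells exactly once, starting at (1,2) and ending at (1,3).
Cell (3,1) has only two open neighbours ((2,1) and (3,2)), so the path must pass straight through it: one of those is the cell it's entered from and the other is where it exits.
Route from (1,2): left 1 to (1,1), down 2 to (3,1), right 1 to (3,2), up 1 to (2,2), right 1 to (2,3), down 1 to (3,3), right 1 to (3,4), up 2 to (1,4), left 1 to (1,3) — 11 moves in all.
Check: all 12 open cells covered.

(1,2) -> (1,1) -> (2,1) -> (3,1) -> (3,2) -> (2,2) -> (2,3) -> (3,3) -> (3,4) -> (2,4) -> (1,4) -> (1,3)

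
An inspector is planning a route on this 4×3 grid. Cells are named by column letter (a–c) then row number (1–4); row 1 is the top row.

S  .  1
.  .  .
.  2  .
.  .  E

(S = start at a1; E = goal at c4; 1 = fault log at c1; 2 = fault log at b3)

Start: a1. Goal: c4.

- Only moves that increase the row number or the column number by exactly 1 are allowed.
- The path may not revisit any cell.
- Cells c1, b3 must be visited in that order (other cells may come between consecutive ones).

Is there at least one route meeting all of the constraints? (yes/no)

b3 lies to the left of c1, so going from c1 to b3 would need a leftward move — but moves only go right/down, so c1 cannot be visited before b3.

no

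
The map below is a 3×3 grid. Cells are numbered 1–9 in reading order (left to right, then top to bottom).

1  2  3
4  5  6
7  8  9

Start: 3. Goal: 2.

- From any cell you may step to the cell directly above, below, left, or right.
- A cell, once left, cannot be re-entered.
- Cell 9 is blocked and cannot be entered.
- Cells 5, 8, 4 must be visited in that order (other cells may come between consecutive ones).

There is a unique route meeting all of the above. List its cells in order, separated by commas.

3, 6, 5, 8, 7, 4, 1, 2

The waypoints must appear in the order 5, 8, 4, with no cell reused.
Route from 3: down to 6, left to 5, down to 8, left to 7, 2× up (reaching 1), right to 2 — 7 moves in all.
Check: order respected (5 at step 2, 8 at step 3, 4 at step 5).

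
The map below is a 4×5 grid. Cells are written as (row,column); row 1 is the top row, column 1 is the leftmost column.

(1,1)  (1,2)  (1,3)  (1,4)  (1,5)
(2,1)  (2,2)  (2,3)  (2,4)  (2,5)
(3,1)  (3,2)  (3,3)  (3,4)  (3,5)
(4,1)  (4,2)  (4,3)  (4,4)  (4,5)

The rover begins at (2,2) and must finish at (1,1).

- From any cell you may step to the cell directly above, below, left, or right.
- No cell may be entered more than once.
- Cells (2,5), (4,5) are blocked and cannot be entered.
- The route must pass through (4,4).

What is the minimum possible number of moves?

Any route passes through (4,4) somewhere between (2,2) and (1,1). Summing Manhattan distances along the two legs ((2,2) → (4,4) → (1,1)) gives a lower bound of 4 + 6 = 10 moves.
A route of 10 moves achieves this: (2,2) → (3,2) → (4,2) → (4,3) → (4,4) → (3,4) → (2,4) → (1,4) → (1,3) → (1,2) → (1,1).
Since 10 matches the lower bound, it is optimal.

10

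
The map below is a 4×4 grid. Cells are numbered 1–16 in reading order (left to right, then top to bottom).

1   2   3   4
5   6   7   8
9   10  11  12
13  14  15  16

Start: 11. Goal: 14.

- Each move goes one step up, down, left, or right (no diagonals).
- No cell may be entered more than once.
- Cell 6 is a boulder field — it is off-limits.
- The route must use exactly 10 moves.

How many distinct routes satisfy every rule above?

6

Need simple routes of exactly 10 moves from 11 to 14 (Manhattan distance 2, so 4 moves are spent on a detour and 4 undoing it).
Enumerating: 11 7 8 4 3 2 1 5 9 13 14 | 11 7 8 4 3 2 1 5 9 10 14 | 11 12 8 4 3 2 1 5 9 13 14 | 11 12 8 4 3 2 1 5 9 10 14 | 11 12 8 7 3 2 1 5 9 13 14 | 11 12 8 7 3 2 1 5 9 10 14.
That gives 6 routes.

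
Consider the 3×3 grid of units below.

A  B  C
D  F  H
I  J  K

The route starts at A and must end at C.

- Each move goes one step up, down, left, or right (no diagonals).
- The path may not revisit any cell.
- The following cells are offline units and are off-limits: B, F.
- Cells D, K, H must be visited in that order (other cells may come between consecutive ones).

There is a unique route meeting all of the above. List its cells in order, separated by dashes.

The waypoints must appear in the order D, K, H, with no cell reused.
Route from A: 2× down (reaching I), 2× right (reaching K), 2× up (reaching C) — 6 moves in all.
Check: order respected (D at step 1, K at step 4, H at step 5).

A - D - I - J - K - H - C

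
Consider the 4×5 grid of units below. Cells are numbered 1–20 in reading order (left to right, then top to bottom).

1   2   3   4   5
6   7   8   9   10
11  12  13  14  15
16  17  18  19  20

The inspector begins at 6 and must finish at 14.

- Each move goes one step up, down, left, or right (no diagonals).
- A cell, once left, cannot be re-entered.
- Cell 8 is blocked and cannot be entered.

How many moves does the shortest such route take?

The Manhattan distance from 6 to 14 is |2−3| + |1−4| = 4, so at least 4 moves are needed.
A route of 4 moves achieves this: 6 → 11 → 12 → 13 → 14.
Since 4 matches the lower bound, it is optimal.

4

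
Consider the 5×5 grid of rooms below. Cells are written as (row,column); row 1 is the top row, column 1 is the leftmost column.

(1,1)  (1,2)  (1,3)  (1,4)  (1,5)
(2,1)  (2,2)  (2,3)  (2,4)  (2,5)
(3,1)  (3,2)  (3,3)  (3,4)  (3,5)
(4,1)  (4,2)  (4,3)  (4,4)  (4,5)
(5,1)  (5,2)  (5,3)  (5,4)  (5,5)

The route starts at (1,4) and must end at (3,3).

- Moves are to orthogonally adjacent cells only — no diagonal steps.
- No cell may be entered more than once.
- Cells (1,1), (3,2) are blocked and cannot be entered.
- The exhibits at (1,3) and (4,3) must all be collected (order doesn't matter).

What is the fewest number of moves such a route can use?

Any route passes through (1,3) and (4,3) in some order between (1,4) and (3,3). Summing Manhattan distances along each leg and taking the cheapest ordering ((1,4) → (1,3) → (4,3) → (3,3)) gives a lower bound of 1 + 3 + 1 = 5 moves.
The shortest route satisfying every rule uses 7 moves: (1,4) → (1,3) → (2,3) → (2,4) → (3,4) → (4,4) → (4,3) → (3,3).
The bound of 5 isn't tight here; checking systematically, no route of length 5 through 6 satisfies every constraint, so 7 is the minimum.

7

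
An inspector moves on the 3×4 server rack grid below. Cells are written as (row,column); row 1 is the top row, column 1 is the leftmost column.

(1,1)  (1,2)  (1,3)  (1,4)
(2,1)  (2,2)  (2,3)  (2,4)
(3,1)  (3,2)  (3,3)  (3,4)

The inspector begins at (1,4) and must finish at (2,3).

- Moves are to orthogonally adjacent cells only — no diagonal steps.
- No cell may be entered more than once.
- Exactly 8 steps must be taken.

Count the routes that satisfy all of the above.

Need simple routes of exactly 8 moves from (1,4) to (2,3) (Manhattan distance 2, so 3 moves are spent on a detour and 3 undoing it).
Enumerating: (1,4) (2,4) (3,4) (3,3) (3,2) (2,2) (1,2) (1,3) (2,3) | (1,4) (2,4) (3,4) (3,3) (3,2) (3,1) (2,1) (2,2) (2,3) | (1,4) (1,3) (1,2) (2,2) (3,2) (3,3) (3,4) (2,4) (2,3) | (1,4) (1,3) (1,2) (2,2) (2,1) (3,1) (3,2) (3,3) (2,3) | (1,4) (1,3) (1,2) (1,1) (2,1) (3,1) (3,2) (2,2) (2,3) | (1,4) (1,3) (1,2) (1,1) (2,1) (3,1) (3,2) (3,3) (2,3) | (1,4) (1,3) (1,2) (1,1) (2,1) (2,2) (3,2) (3,3) (2,3).
That gives 7 routes.

7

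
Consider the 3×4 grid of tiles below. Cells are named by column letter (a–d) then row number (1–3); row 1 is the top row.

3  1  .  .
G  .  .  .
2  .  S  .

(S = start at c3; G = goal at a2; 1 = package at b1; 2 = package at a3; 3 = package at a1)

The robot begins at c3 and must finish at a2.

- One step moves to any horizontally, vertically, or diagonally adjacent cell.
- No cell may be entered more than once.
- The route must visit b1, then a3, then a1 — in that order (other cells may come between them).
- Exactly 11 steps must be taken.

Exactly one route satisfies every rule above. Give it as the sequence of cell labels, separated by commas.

c3, d3, d2, d1, c1, b1, c2, b3, a3, b2, a1, a2

The waypoints must appear in the order b1, a3, a1, with no cell reused.
Route from c3: right 1 to d3, up 2 to d1, left 2 to b1, down-right 1 to c2, down-left 1 to b3, left 1 to a3, up-right 1 to b2, up-left 1 to a1, down 1 to a2 — 11 moves in all.
Check: order respected (1 at step 5, 2 at step 8, 3 at step 10); 11 moves as required.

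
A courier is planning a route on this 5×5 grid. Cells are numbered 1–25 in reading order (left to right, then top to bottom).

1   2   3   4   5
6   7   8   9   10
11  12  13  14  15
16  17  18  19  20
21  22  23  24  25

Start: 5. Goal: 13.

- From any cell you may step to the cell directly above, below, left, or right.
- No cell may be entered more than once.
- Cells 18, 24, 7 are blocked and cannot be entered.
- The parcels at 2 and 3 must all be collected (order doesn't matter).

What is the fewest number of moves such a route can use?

8

Any route passes through 2 and 3 in some order between 5 and 13. Summing Manhattan distances along each leg and taking the cheapest ordering (5 → 2 → 3 → 13) gives a lower bound of 3 + 1 + 2 = 6 moves.
The shortest route satisfying every rule uses 8 moves: 5 → 4 → 3 → 2 → 1 → 6 → 11 → 12 → 13.
The no-revisit rule (legs can't share cells) pushes the minimum above the 6-move bound; an exhaustive check rules out every length from 6 to 7, leaving 8 as the minimum.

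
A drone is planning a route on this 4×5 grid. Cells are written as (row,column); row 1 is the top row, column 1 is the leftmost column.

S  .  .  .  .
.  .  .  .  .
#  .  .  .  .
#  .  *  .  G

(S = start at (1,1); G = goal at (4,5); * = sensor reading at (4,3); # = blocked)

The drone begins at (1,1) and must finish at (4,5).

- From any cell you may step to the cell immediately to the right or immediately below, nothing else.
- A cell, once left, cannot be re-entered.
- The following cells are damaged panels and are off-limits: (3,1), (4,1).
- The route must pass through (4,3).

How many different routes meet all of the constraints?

A right/down-only route from (1,1) to (4,5) makes exactly 3 down-moves and 4 right-moves in some order.
With no other constraints that would be C(7,3) = 35 routes.
Split at (4,3) and multiply the segment counts (each segment already excludes blocked cells): (1,1)→(4,3): 7; (4,3)→(4,5): 1; product = 7.
That gives 7 routes.

7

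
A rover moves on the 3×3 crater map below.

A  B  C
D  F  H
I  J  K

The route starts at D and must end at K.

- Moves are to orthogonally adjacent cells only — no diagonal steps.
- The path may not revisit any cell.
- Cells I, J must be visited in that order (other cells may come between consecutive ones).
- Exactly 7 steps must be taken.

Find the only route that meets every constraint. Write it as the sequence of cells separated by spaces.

The waypoints must appear in the order I, J, with no cell reused.
Route from D: down 1 to I, right 1 to J, up 2 to B, right 1 to C, down 2 to K — 7 moves in all.
Check: order respected (I at step 1, J at step 2); 7 moves as required.

D I J F B C H K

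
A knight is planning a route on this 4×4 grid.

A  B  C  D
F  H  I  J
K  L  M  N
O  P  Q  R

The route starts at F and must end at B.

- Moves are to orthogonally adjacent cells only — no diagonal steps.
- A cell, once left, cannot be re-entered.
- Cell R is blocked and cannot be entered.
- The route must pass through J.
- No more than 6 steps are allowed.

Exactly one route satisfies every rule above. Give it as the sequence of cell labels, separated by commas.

F, H, I, J, D, C, B

The 6-move cap with required stops at J leaves no slack for detours.
Route from F: 3× right (reaching J), up to D, 2× left (reaching B) — 6 moves in all.
Check: all required cells visited; 6 ≤ 6 moves.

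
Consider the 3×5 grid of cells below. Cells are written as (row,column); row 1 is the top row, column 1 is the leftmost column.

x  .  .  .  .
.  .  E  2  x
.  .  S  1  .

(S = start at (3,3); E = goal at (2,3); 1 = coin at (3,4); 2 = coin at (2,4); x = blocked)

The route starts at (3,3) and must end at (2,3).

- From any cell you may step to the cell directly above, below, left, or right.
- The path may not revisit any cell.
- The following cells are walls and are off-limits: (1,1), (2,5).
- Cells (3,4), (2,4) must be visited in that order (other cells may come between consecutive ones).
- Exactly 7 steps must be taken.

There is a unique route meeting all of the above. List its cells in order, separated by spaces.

The waypoints must appear in the order (3,4), (2,4), with no cell reused.
Route from (3,3): right 1 to (3,4), up 2 to (1,4), left 2 to (1,2), down 1 to (2,2), right 1 to (2,3) — 7 moves in all.
Check: order respected (1 at step 1, 2 at step 2); 7 moves as required.

(3,3) (3,4) (2,4) (1,4) (1,3) (1,2) (2,2) (2,3)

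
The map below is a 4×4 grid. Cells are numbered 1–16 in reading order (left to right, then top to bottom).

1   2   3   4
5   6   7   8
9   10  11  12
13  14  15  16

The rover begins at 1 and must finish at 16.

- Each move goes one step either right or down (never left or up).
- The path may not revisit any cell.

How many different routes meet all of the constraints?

A right/down-only route from 1 to 16 makes exactly 3 down-moves and 3 right-moves in some order.
With no other constraints that would be C(6,3) = 20 routes.
That gives 20 routes.

20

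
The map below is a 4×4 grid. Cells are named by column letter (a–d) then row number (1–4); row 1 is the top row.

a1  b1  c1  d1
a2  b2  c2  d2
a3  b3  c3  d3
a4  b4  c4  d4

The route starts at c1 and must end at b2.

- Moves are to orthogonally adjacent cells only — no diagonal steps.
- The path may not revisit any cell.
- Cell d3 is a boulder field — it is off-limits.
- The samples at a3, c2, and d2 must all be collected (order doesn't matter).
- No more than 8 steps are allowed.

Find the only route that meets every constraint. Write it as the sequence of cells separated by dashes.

Any route must reach a3, c2, and d2 and still end at b2 within 8 moves, so the order of the required stops is forced.
Route from c1: right 1 to d1, down 1 to d2, left 1 to c2, down 1 to c3, left 2 to a3, up 1 to a2, right 1 to b2 — 8 moves in all.
Check: all required cells visited; 8 ≤ 8 moves.

c1 - d1 - d2 - c2 - c3 - b3 - a3 - a2 - b2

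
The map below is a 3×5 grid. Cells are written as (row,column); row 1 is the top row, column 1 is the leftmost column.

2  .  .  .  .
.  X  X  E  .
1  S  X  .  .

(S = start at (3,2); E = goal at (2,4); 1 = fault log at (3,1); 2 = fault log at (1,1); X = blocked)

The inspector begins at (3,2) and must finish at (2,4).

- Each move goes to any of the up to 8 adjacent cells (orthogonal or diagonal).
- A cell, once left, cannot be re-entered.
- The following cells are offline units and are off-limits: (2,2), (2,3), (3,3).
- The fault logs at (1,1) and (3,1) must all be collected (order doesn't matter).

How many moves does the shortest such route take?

Any route passes through (1,1) and (3,1) in some order between (3,2) and (2,4). Summing Chebyshev distances along each leg and taking the cheapest ordering ((3,2) → (3,1) → (1,1) → (2,4)) gives a lower bound of 1 + 2 + 3 = 6 moves.
A route of 6 moves achieves this: (3,2) → (3,1) → (2,1) → (1,1) → (1,2) → (1,3) → (2,4).
Since 6 matches the lower bound, it is optimal.

6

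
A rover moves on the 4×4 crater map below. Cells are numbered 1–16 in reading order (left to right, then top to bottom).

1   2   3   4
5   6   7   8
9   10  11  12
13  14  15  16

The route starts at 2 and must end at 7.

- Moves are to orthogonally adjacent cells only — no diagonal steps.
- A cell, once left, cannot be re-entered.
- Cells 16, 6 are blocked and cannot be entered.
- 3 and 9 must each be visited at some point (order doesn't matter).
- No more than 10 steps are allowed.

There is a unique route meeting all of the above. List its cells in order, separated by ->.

2 -> 1 -> 5 -> 9 -> 10 -> 11 -> 12 -> 8 -> 4 -> 3 -> 7

Any route must reach 3 and 9 and still end at 7 within 10 moves, so the order of the required stops is forced.
Route from 2: left 1 to 1, down 2 to 9, right 3 to 12, up 2 to 4, left 1 to 3, down 1 to 7 — 10 moves in all.
Check: all required cells visited; 10 ≤ 10 moves.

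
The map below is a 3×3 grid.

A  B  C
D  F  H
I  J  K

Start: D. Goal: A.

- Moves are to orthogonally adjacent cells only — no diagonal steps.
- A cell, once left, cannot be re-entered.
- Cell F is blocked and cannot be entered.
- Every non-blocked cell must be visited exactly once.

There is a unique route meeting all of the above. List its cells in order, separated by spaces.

Need to visit all 8 open cells exactly once, starting at D and ending at A.
Cell C has only two open neighbours (H and B), so the path must pass straight through it: one of those is the cell it's entered from and the other is where it exits.
Route from D: down 1 to I, right 2 to K, up 2 to C, left 2 to A — 7 moves in all.
Check: all 8 open cells covered.

D I J K H C B A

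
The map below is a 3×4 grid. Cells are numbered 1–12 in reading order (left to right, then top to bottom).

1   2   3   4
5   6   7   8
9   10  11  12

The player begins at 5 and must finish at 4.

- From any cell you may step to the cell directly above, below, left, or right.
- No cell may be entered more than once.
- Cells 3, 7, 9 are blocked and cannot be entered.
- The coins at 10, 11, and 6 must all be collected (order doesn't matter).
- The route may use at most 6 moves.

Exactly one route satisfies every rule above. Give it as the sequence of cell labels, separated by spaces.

5 6 10 11 12 8 4

The budget equals the shortest possible length, so every move has to be on a shortest route through the required cells.
Route from 5: right 1 to 6, down 1 to 10, right 2 to 12, up 2 to 4 — 6 moves in all.
Check: all required cells visited; 6 ≤ 6 moves.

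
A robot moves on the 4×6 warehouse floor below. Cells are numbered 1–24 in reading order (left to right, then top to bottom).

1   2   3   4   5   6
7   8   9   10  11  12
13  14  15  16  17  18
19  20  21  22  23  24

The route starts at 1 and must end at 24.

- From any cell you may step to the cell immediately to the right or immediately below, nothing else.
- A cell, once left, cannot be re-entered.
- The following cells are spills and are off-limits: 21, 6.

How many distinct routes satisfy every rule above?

A right/down-only route from 1 to 24 makes exactly 3 down-moves and 5 right-moves in some order.
With no other constraints that would be C(8,3) = 56 routes.
Subtract routes through each blocked cell (inclusion–exclusion for overlaps): − through 6: 1 − through 21: 10 → 45.
That gives 45 routes.

45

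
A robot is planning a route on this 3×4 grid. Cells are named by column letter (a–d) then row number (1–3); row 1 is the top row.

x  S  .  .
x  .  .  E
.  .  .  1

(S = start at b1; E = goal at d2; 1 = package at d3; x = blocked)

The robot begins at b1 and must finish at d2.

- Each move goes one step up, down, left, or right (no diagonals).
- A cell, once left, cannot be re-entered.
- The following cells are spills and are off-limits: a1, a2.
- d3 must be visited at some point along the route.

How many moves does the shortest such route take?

5

Any route passes through d3 somewhere between b1 and d2. Summing Manhattan distances along the two legs (b1 → d3 → d2) gives a lower bound of 4 + 1 = 5 moves.
A route of 5 moves achieves this: b1 → b2 → b3 → c3 → d3 → d2.
Since 5 matches the lower bound, it is optimal.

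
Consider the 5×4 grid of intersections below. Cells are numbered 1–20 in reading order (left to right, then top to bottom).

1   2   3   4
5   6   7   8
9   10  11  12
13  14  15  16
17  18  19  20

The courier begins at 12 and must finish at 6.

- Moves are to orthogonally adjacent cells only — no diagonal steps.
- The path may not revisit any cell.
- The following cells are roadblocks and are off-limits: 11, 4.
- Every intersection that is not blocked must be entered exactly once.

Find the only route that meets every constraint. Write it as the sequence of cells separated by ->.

Need to visit all 18 open cells exactly once, starting at 12 and ending at 6.
Route from 12: up to 8, left to 7, up to 3, 2× left (reaching 1), 4× down (reaching 17), 3× right (reaching 20), up to 16, 2× left (reaching 14), 2× up (reaching 6) — 17 moves in all.
Check: all 18 open cells covered.

12 -> 8 -> 7 -> 3 -> 2 -> 1 -> 5 -> 9 -> 13 -> 17 -> 18 -> 19 -> 20 -> 16 -> 15 -> 14 -> 10 -> 6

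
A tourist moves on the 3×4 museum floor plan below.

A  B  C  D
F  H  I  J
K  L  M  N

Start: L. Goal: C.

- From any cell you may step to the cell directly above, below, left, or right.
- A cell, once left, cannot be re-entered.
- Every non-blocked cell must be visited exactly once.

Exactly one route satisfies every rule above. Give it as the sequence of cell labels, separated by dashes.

Need to visit all 12 open cells exactly once, starting at L and ending at C.
Route from L: left to K, 2× up (reaching A), right to B, down to H, right to I, down to M, right to N, 2× up (reaching D), left to C — 11 moves in all.
Check: all 12 open cells covered.

L - K - F - A - B - H - I - M - N - J - D - C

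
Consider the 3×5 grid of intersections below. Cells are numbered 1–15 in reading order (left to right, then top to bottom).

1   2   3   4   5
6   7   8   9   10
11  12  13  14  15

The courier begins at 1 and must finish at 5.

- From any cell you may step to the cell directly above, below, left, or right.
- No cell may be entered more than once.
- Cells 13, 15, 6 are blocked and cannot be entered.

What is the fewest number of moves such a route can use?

4

The Manhattan distance from 1 to 5 is |1−1| + |1−5| = 4, so at least 4 moves are needed.
A route of 4 moves achieves this: 1 → 2 → 3 → 4 → 5.
Since 4 matches the lower bound, it is optimal.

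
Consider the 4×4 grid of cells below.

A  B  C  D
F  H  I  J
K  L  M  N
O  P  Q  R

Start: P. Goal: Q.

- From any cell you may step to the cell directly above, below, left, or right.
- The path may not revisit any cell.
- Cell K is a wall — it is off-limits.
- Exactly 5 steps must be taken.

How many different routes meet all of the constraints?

2

Need simple routes of exactly 5 moves from P to Q (Manhattan distance 1, so 2 moves are spent on a detour and 2 undoing it).
Enumerating: P L H I M Q | P L M N R Q.
That gives 2 routes.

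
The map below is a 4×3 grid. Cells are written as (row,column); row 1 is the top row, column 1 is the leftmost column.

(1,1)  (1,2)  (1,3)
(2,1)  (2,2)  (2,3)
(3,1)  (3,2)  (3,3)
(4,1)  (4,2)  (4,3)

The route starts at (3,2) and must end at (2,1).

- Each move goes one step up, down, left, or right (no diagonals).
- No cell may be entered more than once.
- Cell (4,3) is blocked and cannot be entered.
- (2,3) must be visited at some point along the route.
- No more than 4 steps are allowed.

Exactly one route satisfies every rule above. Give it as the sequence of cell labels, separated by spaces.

The budget equals the shortest possible length, so every move has to be on a shortest route through the required cells.
Route from (3,2): right to (3,3), up to (2,3), 2× left (reaching (2,1)) — 4 moves in all.
Check: all required cells visited; 4 ≤ 4 moves.

(3,2) (3,3) (2,3) (2,2) (2,1)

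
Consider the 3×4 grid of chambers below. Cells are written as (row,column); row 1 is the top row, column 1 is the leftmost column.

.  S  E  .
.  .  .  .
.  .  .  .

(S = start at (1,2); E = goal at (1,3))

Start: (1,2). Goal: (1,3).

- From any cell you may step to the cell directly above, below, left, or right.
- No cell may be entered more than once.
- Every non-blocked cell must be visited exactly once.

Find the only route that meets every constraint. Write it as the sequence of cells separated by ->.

(1,2) -> (1,1) -> (2,1) -> (3,1) -> (3,2) -> (2,2) -> (2,3) -> (3,3) -> (3,4) -> (2,4) -> (1,4) -> (1,3)

Need to visit all 12 open cells exactly once, starting at (1,2) and ending at (1,3).
Cell (3,4) has only two open neighbours ((2,4) and (3,3)), so the path must pass straight through it: one of those is the cell it's entered from and the other is where it exits.
Route from (1,2): left to (1,1), 2× down (reaching (3,1)), right to (3,2), up to (2,2), right to (2,3), down to (3,3), right to (3,4), 2× up (reaching (1,4)), left to (1,3) — 11 moves in all.
Check: all 12 open cells covered.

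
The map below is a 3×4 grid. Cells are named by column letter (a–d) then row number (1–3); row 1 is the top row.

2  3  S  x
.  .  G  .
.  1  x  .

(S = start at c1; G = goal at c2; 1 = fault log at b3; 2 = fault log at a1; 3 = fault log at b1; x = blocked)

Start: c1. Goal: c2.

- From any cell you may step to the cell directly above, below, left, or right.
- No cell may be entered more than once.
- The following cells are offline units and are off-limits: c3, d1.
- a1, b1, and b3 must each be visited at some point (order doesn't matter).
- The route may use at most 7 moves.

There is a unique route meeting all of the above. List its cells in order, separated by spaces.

c1 b1 a1 a2 a3 b3 b2 c2

The 7-move cap with required stops at a1, b1, b3 leaves no slack for detours.
Route from c1: 2× left (reaching a1), 2× down (reaching a3), right to b3, up to b2, right to c2 — 7 moves in all.
Check: all required cells visited; 7 ≤ 7 moves.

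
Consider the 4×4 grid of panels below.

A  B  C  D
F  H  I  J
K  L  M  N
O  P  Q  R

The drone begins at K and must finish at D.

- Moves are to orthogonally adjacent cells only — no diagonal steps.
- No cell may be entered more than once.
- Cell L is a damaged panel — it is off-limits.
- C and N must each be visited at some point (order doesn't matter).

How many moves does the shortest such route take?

Any route passes through C and N in some order between K and D. Summing Manhattan distances along each leg and taking the cheapest ordering (K → N → C → D) gives a lower bound of 3 + 3 + 1 = 7 moves.
That bound ignores the blocked cells. Measuring each leg by the fewest moves that actually steer around them (K→C: 4; C→N: 3; N→D: 2) raises the lower bound to 9.
A route of 9 moves exists: K → F → A → B → C → I → M → N → J → D.
Since 9 matches that lower bound, it is optimal.

9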